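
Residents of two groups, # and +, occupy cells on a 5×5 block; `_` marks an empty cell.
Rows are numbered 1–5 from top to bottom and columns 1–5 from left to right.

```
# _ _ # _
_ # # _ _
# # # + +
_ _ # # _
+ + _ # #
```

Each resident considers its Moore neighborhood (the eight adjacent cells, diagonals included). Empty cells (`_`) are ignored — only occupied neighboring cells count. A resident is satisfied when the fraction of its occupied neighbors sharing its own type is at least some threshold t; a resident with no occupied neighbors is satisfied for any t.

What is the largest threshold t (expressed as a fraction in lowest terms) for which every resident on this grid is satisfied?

1/5

(1,1)# 1/1
(1,4)# 1/1
(2,2)# 5/5
(2,3)# 4/5
(3,1)# 2/2
(3,2)# 5/5
(3,3)# 5/6
(3,4)+ 1/5
(3,5)+ 1/2
(4,3)# 4/6
(4,4)# 4/6
(5,1)+ 1/1
(5,2)+ 1/2
(5,4)# 3/3
(5,5)# 2/2
The smallest same-type fraction is 1/5 at (3,4), which reduces to 1/5. Any threshold above that leaves this resident unsatisfied.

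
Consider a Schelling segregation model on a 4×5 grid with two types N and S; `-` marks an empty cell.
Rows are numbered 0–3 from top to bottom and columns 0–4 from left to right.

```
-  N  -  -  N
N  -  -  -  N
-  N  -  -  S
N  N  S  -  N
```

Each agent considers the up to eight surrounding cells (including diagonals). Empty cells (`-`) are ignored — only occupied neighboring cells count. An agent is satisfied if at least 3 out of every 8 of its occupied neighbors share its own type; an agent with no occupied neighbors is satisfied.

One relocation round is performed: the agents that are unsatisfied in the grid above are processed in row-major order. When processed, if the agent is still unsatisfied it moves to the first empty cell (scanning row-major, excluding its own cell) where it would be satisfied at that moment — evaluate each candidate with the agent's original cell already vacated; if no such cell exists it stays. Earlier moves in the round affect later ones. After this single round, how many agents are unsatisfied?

Initially unsatisfied (in order): (2,4), (3,2), (3,4).
  (2,4) → (3,3).
  (3,2): no empty cell satisfies it; stays.
  (3,4) → (0,0).
Resulting grid:
N N - - N
N - - - N
- N - - -
N N S S -
Unsatisfied now: (3,2).

1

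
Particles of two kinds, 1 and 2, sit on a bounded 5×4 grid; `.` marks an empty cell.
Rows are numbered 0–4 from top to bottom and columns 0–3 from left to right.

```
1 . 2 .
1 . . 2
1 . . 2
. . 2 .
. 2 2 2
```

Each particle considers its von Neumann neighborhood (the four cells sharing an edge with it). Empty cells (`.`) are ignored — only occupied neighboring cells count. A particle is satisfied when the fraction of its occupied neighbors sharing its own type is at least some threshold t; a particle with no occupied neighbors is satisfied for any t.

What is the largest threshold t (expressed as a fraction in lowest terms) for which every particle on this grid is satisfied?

1/1

Row 0: (0,0)1 1/1 · (0,2)2 — no occupied neighbors
Row 1: (1,0)1 2/2 · (1,3)2 1/1
Row 2: (2,0)1 1/1 · (2,3)2 1/1
Row 3: (3,2)2 1/1
Row 4: (4,1)2 1/1 · (4,2)2 3/3 · (4,3)2 1/1
The smallest same-type fraction is 1/1 at (0,0), which reduces to 1/1. Any threshold above that leaves this particle unsatisfied.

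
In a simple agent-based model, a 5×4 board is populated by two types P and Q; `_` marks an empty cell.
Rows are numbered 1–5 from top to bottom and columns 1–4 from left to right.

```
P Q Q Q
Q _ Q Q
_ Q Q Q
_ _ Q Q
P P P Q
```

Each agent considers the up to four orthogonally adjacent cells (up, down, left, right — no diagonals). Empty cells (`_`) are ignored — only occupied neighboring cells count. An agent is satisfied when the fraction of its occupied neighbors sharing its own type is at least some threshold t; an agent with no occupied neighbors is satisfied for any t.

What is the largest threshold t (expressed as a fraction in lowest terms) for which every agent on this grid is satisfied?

0/1

(1,1)P 0/2
(1,2)Q 1/2
(1,3)Q 3/3
(1,4)Q 2/2
(2,1)Q 0/1
(2,3)Q 3/3
(2,4)Q 3/3
(3,2)Q 1/1
(3,3)Q 4/4
(3,4)Q 3/3
(4,3)Q 2/3
(4,4)Q 3/3
(5,1)P 1/1
(5,2)P 2/2
(5,3)P 1/3
(5,4)Q 1/2
The smallest same-type fraction is 0/2 at (1,1), which reduces to 0/1. Any threshold above that leaves this agent unsatisfied.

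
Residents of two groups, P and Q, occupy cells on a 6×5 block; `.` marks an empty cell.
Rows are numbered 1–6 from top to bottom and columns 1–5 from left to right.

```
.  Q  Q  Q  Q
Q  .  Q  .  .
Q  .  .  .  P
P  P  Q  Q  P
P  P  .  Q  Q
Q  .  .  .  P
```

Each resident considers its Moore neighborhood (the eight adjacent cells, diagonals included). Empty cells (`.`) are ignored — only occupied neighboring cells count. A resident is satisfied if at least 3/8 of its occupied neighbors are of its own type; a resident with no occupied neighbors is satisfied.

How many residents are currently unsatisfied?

4

(1,2)Q 3/3 ok
(1,3)Q 3/3 ok
(1,4)Q 3/3 ok
(1,5)Q 1/1 ok
(2,1)Q 2/2 ok
(2,3)Q 3/3 ok
(3,1)Q 1/3 unhappy
(3,5)P 1/2 ok
(4,1)P 3/4 ok
(4,2)P 3/5 ok
(4,3)Q 2/4 ok
(4,4)Q 3/5 ok
(4,5)P 1/4 unhappy
(5,1)P 3/4 ok
(5,2)P 3/5 ok
(5,4)Q 3/5 ok
(5,5)Q 2/4 ok
(6,1)Q 0/2 unhappy
(6,5)P 0/2 unhappy
Unsatisfied: (3,1), (4,5), (6,1), (6,5) — 4 in total.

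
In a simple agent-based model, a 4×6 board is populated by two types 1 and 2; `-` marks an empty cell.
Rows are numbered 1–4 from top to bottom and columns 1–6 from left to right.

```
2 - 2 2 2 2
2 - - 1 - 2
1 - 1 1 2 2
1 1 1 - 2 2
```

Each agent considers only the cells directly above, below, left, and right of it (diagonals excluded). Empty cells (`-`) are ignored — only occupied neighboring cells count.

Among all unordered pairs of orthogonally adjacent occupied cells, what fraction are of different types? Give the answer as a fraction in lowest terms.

3/19

Scan each occupied cell's neighbors to the right and below so each pair is counted once.
From row 1: 1 unlike of 6 pairs (running 1/6).
From row 2: 1 unlike of 3 pairs (running 2/9).
From row 3: 1 unlike of 7 pairs (running 3/16).
From row 4: 0 unlike of 3 pairs (running 3/19).
Total adjacent occupied pairs: 19; unlike-type pairs: 3.
3/19 is already in lowest terms.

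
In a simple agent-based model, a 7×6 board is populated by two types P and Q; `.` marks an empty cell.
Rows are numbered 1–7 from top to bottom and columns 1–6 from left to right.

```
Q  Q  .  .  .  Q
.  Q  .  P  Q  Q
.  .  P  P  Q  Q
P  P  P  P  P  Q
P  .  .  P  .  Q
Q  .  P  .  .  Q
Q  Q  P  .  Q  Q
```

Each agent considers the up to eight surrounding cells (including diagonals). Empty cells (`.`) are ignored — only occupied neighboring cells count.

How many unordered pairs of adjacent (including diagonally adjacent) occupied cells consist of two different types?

13

Scan each occupied cell's neighbors to the right and below (and the two forward diagonals) so each pair is counted once.
From row 1: 0 unlike of 5 pairs (running 0/5).
From row 2: 4 unlike of 11 pairs (running 4/16).
From row 3: 4 unlike of 14 pairs (running 8/30).
From row 4: 2 unlike of 12 pairs (running 10/42).
From row 5: 1 unlike of 3 pairs (running 11/45).
From row 6: 1 unlike of 6 pairs (running 12/51).
From row 7: 1 unlike of 3 pairs (running 13/54).
Total adjacent occupied pairs: 54; unlike-type pairs: 13.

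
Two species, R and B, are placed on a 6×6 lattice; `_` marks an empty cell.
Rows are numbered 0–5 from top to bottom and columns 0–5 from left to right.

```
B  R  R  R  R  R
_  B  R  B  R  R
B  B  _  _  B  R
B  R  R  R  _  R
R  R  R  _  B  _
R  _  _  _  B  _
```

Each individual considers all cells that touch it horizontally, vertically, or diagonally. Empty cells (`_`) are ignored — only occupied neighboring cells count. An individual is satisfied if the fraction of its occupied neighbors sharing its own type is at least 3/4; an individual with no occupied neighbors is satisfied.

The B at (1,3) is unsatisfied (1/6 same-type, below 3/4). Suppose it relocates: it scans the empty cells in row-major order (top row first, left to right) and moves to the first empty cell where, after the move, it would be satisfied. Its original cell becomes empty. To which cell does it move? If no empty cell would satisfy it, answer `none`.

(1,0)

Vacating (1,3). Empty cells in order:
  (1,0): 4/5 same-type → satisfied — stop here.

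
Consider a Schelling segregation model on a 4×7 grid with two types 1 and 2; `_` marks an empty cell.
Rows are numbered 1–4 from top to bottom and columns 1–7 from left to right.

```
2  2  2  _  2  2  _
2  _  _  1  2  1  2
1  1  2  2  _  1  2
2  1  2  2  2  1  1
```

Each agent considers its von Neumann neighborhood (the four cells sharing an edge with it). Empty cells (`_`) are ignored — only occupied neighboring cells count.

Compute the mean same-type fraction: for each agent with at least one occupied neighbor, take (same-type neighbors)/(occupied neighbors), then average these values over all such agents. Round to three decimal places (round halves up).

Row 1: (1,1)2 2/2 · (1,2)2 2/2 · (1,3)2 1/1 · (1,5)2 2/2 · (1,6)2 1/2
Row 2: (2,1)2 1/2 · (2,4)1 0/2 · (2,5)2 1/3 · (2,6)1 1/4 · (2,7)2 1/2
Row 3: (3,1)1 1/3 · (3,2)1 2/3 · (3,3)2 2/3 · (3,4)2 2/3 · (3,6)1 2/3 · (3,7)2 1/3
Row 4: (4,1)2 0/2 · (4,2)1 1/3 · (4,3)2 2/3 · (4,4)2 3/3 · (4,5)2 1/2 · (4,6)1 2/3 · (4,7)1 1/2
Sum over 23 agents: 2/2 + 2/2 + 1/1 + 2/2 + 1/2 + 1/2 + 0/2 + 1/3 + 1/4 + 1/2 + 1/3 + 2/3 + 2/3 + 2/3 + 2/3 + 1/3 + 0/2 + 1/3 + 2/3 + 3/3 + 1/2 + 2/3 + 1/2 = 157/12; mean = 157/12 ÷ 23 = 157/276 = 0.568840… → 0.569.

0.569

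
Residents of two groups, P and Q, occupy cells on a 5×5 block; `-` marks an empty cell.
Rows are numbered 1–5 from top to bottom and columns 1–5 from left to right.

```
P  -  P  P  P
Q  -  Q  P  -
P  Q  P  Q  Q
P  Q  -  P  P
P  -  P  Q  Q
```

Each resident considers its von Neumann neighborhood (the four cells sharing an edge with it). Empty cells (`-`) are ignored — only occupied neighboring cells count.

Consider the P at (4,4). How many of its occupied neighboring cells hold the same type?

1

Occupied neighbors of (4,4): (3,4)=Q, (5,4)=Q, (4,5)=P.
Same type (P): 1 of 3.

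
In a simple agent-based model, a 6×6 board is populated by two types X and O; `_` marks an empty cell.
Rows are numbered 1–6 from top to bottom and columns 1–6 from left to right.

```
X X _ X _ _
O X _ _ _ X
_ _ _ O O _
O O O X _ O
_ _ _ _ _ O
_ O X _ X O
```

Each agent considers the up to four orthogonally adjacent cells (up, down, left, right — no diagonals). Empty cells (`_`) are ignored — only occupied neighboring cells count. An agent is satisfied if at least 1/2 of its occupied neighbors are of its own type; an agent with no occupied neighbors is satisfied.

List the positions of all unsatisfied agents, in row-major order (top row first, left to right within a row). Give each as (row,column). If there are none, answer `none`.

(1,1)X 1/2 ✓
(1,2)X 2/2 ✓
(1,4)X 0/0 ✓
(2,1)O 0/2 ✗
(2,2)X 1/2 ✓
(2,6)X 0/0 ✓
(3,4)O 1/2 ✓
(3,5)O 1/1 ✓
(4,1)O 1/1 ✓
(4,2)O 2/2 ✓
(4,3)O 1/2 ✓
(4,4)X 0/2 ✗
(4,6)O 1/1 ✓
(5,6)O 2/2 ✓
(6,2)O 0/1 ✗
(6,3)X 0/1 ✗
(6,5)X 0/1 ✗
(6,6)O 1/2 ✓

(2,1), (4,4), (6,2), (6,3), (6,5)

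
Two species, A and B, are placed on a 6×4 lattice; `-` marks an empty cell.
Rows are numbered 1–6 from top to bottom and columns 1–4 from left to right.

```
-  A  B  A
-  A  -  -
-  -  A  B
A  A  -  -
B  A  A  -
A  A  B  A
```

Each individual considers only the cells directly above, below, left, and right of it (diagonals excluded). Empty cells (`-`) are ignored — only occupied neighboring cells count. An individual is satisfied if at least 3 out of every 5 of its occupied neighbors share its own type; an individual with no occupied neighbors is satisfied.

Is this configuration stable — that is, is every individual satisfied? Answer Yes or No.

Row 1: (1,2)A 1/2 ✗ · (1,3)B 0/2 ✗ · (1,4)A 0/1 ✗
Row 2: (2,2)A 1/1 ✓
Row 3: (3,3)A 0/1 ✗ · (3,4)B 0/1 ✗
Row 4: (4,1)A 1/2 ✗ · (4,2)A 2/2 ✓
Row 5: (5,1)B 0/3 ✗ · (5,2)A 3/4 ✓ · (5,3)A 1/2 ✗
Row 6: (6,1)A 1/2 ✗ · (6,2)A 2/3 ✓ · (6,3)B 0/3 ✗ · (6,4)A 0/1 ✗
For instance (1,2) has only 1/2 same-type neighbors, below 3/5.

No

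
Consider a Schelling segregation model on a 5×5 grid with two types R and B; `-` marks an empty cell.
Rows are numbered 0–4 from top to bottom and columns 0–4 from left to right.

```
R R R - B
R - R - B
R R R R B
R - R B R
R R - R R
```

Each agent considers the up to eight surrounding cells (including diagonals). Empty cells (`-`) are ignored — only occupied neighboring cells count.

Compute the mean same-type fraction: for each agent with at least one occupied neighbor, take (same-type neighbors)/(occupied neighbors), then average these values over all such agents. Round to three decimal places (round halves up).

0.827

Row 0: (0,0)R 2/2 · (0,1)R 4/4 · (0,2)R 2/2 · (0,4)B 1/1
Row 1: (1,0)R 4/4 · (1,2)R 5/5 · (1,4)B 2/3
Row 2: (2,0)R 3/3 · (2,1)R 6/6 · (2,2)R 4/5 · (2,3)R 4/7 · (2,4)B 2/4
Row 3: (3,0)R 4/4 · (3,2)R 5/6 · (3,3)B 1/7 · (3,4)R 3/5
Row 4: (4,0)R 2/2 · (4,1)R 3/3 · (4,3)R 3/4 · (4,4)R 2/3
Sum over 20 agents: 2/2 + 4/4 + 2/2 + 1/1 + 4/4 + 5/5 + 2/3 + 3/3 + 6/6 + 4/5 + 4/7 + 2/4 + 4/4 + 5/6 + 1/7 + 3/5 + 2/2 + 3/3 + 3/4 + 2/3 = 6943/420; mean = 6943/420 ÷ 20 = 6943/8400 = 0.826547… → 0.827.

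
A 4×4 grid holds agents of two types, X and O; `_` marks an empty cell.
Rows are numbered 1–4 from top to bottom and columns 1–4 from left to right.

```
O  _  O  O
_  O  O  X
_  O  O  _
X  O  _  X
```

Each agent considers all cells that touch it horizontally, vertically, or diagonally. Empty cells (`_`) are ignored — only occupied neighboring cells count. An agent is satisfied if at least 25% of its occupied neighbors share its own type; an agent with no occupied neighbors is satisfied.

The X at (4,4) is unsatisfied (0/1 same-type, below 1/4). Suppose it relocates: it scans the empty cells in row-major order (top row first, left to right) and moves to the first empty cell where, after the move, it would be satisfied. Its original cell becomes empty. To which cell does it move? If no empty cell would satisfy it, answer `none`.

(3,1)

Vacating (4,4). Empty cells in order:
  (1,2): 0/4 same-type → still unsatisfied.
  (2,1): 0/3 same-type → still unsatisfied.
  (3,1): 1/4 same-type → satisfied — stop here.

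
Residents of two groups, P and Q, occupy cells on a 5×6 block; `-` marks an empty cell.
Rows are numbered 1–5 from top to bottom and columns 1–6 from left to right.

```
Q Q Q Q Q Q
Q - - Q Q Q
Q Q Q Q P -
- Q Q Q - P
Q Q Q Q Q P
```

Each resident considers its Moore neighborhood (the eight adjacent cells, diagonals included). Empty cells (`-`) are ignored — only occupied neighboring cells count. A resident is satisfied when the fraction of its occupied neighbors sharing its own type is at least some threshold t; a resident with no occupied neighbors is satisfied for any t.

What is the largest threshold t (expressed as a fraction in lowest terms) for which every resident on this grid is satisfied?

1/6

Row 1: (1,1)Q 2/2 · (1,2)Q 3/3 · (1,3)Q 3/3 · (1,4)Q 4/4 · (1,5)Q 5/5 · (1,6)Q 3/3
Row 2: (2,1)Q 4/4 · (2,4)Q 6/7 · (2,5)Q 6/7 · (2,6)Q 3/4
Row 3: (3,1)Q 3/3 · (3,2)Q 5/5 · (3,3)Q 6/6 · (3,4)Q 5/6 · (3,5)P 1/6
Row 4: (4,2)Q 7/7 · (4,3)Q 8/8 · (4,4)Q 6/7 · (4,6)P 2/3
Row 5: (5,1)Q 2/2 · (5,2)Q 4/4 · (5,3)Q 5/5 · (5,4)Q 4/4 · (5,5)Q 2/4 · (5,6)P 1/2
The smallest same-type fraction is 1/6 at (3,5), which reduces to 1/6. Any threshold above that leaves this resident unsatisfied.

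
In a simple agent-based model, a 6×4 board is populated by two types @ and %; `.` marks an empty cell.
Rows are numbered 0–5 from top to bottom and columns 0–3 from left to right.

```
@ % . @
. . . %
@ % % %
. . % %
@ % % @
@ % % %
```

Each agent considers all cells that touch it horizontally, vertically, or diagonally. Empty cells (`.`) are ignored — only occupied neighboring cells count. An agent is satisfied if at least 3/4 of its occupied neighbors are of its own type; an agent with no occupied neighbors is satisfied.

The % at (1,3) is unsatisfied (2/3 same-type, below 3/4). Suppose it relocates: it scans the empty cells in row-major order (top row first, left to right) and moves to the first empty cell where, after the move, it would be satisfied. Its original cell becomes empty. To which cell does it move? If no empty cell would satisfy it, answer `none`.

(1,2)

Vacating (1,3). Empty cells in order:
  (0,2): 1/2 same-type → still unsatisfied.
  (1,0): 2/4 same-type → still unsatisfied.
  (1,1): 3/5 same-type → still unsatisfied.
  (1,2): 4/5 same-type → satisfied — stop here.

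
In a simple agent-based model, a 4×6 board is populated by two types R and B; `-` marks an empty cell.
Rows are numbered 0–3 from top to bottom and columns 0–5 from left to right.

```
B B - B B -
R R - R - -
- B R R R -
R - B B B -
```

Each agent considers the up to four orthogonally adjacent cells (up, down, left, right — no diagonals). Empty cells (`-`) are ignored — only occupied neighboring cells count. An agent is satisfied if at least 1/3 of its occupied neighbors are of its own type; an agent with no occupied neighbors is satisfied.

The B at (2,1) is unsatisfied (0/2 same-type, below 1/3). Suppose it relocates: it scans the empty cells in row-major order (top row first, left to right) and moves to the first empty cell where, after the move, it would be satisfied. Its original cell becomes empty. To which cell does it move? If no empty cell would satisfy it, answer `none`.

Vacating (2,1). Empty cells in order:
  (0,2): 2/2 same-type → satisfied — stop here.

(0,2)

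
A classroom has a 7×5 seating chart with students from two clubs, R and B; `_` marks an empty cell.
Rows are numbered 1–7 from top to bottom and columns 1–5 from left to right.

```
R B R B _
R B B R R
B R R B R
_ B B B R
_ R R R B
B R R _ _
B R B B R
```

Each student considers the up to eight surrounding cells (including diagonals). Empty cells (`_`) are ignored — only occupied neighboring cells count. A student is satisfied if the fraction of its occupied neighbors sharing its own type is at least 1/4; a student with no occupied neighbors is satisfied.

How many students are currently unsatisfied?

(1,1)R 1/3 ✓
(1,2)B 2/5 ✓
(1,3)R 1/5 ✗
(1,4)B 1/4 ✓
(2,1)R 2/5 ✓
(2,2)B 3/8 ✓
(2,3)B 4/8 ✓
(2,4)R 4/7 ✓
(2,5)R 2/4 ✓
(3,1)B 2/4 ✓
(3,2)R 2/7 ✓
(3,3)R 2/8 ✓
(3,4)B 3/8 ✓
(3,5)R 3/5 ✓
(4,2)B 2/6 ✓
(4,3)B 3/8 ✓
(4,4)B 3/8 ✓
(4,5)R 2/5 ✓
(5,2)R 3/6 ✓
(5,3)R 4/7 ✓
(5,4)R 3/6 ✓
(5,5)B 1/3 ✓
(6,1)B 1/4 ✓
(6,2)R 4/7 ✓
(6,3)R 5/7 ✓
(7,1)B 1/3 ✓
(7,2)R 2/5 ✓
(7,3)B 1/4 ✓
(7,4)B 1/3 ✓
(7,5)R 0/1 ✗
Unsatisfied: (1,3), (7,5) — 2 in total.

2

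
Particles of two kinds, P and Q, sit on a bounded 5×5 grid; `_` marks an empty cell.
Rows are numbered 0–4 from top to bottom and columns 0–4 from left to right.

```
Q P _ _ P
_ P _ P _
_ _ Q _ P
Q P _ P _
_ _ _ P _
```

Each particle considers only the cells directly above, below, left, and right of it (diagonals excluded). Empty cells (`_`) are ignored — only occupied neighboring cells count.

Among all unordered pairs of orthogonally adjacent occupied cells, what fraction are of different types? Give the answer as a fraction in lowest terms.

Scan each occupied cell's neighbors to the right and below so each pair is counted once.
From row 0: 1 unlike of 2 pairs (running 1/2).
From row 3: 1 unlike of 2 pairs (running 2/4).
Total adjacent occupied pairs: 4; unlike-type pairs: 2.
2/4 reduces to 1/2.

1/2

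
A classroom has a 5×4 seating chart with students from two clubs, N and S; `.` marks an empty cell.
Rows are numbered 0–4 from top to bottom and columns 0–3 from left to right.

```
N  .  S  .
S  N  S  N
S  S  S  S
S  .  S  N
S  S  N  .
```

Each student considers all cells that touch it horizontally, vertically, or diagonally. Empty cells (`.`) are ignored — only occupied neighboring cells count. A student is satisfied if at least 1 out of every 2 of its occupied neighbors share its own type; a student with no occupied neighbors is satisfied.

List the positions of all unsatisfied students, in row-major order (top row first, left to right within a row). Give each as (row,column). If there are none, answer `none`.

(0,2), (1,1), (1,3), (3,3), (4,2)

Row 0: (0,0)N 1/2 ✓ · (0,2)S 1/3 ✗
Row 1: (1,0)S 2/4 ✓ · (1,1)N 1/7 ✗ · (1,2)S 4/6 ✓ · (1,3)N 0/4 ✗
Row 2: (2,0)S 3/4 ✓ · (2,1)S 6/7 ✓ · (2,2)S 4/7 ✓ · (2,3)S 3/5 ✓
Row 3: (3,0)S 4/4 ✓ · (3,2)S 4/6 ✓ · (3,3)N 1/4 ✗
Row 4: (4,0)S 2/2 ✓ · (4,1)S 3/4 ✓ · (4,2)N 1/3 ✗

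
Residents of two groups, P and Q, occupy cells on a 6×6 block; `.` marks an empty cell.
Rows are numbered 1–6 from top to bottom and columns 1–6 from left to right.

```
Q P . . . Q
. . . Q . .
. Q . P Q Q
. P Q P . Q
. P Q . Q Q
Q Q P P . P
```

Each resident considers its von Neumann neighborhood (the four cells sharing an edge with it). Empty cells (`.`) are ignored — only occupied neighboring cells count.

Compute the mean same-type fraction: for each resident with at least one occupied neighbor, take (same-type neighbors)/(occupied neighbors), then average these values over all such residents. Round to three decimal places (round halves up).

(1,1)Q 0/1
(1,2)P 0/1
(1,6)Q — no occupied neighbors
(2,4)Q 0/1
(3,2)Q 0/1
(3,4)P 1/3
(3,5)Q 1/2
(3,6)Q 2/2
(4,2)P 1/3
(4,3)Q 1/3
(4,4)P 1/2
(4,6)Q 2/2
(5,2)P 1/3
(5,3)Q 1/3
(5,5)Q 1/1
(5,6)Q 2/3
(6,1)Q 1/1
(6,2)Q 1/3
(6,3)P 1/3
(6,4)P 1/1
(6,6)P 0/1
Sum over 20 residents: 0/1 + 0/1 + 0/1 + 0/1 + 1/3 + 1/2 + 2/2 + 1/3 + 1/3 + 1/2 + 2/2 + 1/3 + 1/3 + 1/1 + 2/3 + 1/1 + 1/3 + 1/3 + 1/1 + 0/1 = 9; mean = 9 ÷ 20 = 9/20 = 0.45 → 0.450.

0.450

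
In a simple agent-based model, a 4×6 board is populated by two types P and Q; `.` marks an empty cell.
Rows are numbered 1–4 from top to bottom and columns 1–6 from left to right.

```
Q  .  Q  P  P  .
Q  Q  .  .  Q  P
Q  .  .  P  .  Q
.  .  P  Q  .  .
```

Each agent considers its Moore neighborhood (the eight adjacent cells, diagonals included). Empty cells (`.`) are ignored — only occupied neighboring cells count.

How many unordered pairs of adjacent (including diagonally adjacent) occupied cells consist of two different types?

Scan each occupied cell's neighbors to the right and below (and the two forward diagonals) so each pair is counted once.
From row 1: 3 unlike of 8 pairs (running 3/8).
From row 2: 3 unlike of 7 pairs (running 6/15).
From row 3: 1 unlike of 2 pairs (running 7/17).
From row 4: 1 unlike of 1 pairs (running 8/18).
Total adjacent occupied pairs: 18; unlike-type pairs: 8.

8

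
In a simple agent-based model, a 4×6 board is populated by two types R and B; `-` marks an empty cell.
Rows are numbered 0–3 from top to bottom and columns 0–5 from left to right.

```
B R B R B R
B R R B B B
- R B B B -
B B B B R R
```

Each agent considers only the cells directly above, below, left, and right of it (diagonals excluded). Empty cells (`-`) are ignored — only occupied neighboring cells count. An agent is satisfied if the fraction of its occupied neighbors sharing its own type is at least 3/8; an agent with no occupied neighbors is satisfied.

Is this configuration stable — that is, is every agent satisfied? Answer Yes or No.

No

Row 0: (0,0)B 1/2 ✓ · (0,1)R 1/3 ✗ · (0,2)B 0/3 ✗ · (0,3)R 0/3 ✗ · (0,4)B 1/3 ✗ · (0,5)R 0/2 ✗
Row 1: (1,0)B 1/2 ✓ · (1,1)R 3/4 ✓ · (1,2)R 1/4 ✗ · (1,3)B 2/4 ✓ · (1,4)B 4/4 ✓ · (1,5)B 1/2 ✓
Row 2: (2,1)R 1/3 ✗ · (2,2)B 2/4 ✓ · (2,3)B 4/4 ✓ · (2,4)B 2/3 ✓
Row 3: (3,0)B 1/1 ✓ · (3,1)B 2/3 ✓ · (3,2)B 3/3 ✓ · (3,3)B 2/3 ✓ · (3,4)R 1/3 ✗ · (3,5)R 1/1 ✓
For instance (0,1) has only 1/3 same-type neighbors, below 3/8.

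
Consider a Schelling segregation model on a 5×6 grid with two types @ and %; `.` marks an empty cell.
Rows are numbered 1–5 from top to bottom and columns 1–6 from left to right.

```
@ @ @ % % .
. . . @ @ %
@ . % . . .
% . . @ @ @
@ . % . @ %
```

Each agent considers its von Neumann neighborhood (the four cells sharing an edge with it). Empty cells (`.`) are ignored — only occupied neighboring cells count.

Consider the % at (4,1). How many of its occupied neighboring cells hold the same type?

Occupied neighbors of (4,1): (3,1)=@, (5,1)=@.
Same type (%): 0 of 2.

0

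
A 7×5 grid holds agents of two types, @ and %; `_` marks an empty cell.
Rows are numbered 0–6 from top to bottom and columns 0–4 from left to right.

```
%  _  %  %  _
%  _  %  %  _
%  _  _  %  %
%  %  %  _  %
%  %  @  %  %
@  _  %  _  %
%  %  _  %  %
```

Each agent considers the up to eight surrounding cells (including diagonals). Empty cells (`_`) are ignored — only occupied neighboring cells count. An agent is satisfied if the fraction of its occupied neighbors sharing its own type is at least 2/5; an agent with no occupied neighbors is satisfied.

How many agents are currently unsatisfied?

2

Row 0: (0,0)% 1/1 ✓ · (0,2)% 3/3 ✓ · (0,3)% 3/3 ✓
Row 1: (1,0)% 2/2 ✓ · (1,2)% 4/4 ✓ · (1,3)% 5/5 ✓
Row 2: (2,0)% 3/3 ✓ · (2,3)% 5/5 ✓ · (2,4)% 3/3 ✓
Row 3: (3,0)% 4/4 ✓ · (3,1)% 5/6 ✓ · (3,2)% 4/5 ✓ · (3,4)% 4/4 ✓
Row 4: (4,0)% 3/4 ✓ · (4,1)% 5/7 ✓ · (4,2)@ 0/5 ✗ · (4,3)% 5/6 ✓ · (4,4)% 3/3 ✓
Row 5: (5,0)@ 0/4 ✗ · (5,2)% 4/5 ✓ · (5,4)% 4/4 ✓
Row 6: (6,0)% 1/2 ✓ · (6,1)% 2/3 ✓ · (6,3)% 3/3 ✓ · (6,4)% 2/2 ✓
Unsatisfied: (4,2), (5,0) — 2 in total.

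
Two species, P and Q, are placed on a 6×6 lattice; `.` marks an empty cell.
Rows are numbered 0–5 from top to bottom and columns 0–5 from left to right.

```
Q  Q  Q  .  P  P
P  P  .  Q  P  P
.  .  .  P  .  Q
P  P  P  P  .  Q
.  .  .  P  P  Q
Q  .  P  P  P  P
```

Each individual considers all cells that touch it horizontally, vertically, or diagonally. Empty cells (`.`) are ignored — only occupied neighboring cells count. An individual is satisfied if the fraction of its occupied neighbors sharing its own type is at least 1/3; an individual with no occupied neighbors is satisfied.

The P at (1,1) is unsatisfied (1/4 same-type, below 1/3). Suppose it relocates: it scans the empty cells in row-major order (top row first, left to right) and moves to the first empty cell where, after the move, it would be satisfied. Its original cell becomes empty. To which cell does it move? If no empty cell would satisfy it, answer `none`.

(0,3)

Vacating (1,1). Empty cells in order:
  (0,3): 2/4 same-type → satisfied — stop here.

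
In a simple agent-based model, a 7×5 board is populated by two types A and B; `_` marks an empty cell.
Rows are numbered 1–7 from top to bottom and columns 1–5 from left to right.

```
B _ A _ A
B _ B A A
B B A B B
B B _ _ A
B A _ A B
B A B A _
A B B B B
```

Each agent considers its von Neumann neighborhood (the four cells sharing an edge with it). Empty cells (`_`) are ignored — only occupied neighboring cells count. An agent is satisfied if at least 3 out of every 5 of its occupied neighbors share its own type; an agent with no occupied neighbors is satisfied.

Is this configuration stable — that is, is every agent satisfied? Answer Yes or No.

No

(1,1)B 1/1 ok
(1,3)A 0/1 unhappy
(1,5)A 1/1 ok
(2,1)B 2/2 ok
(2,3)B 0/3 unhappy
(2,4)A 1/3 unhappy
(2,5)A 2/3 ok
(3,1)B 3/3 ok
(3,2)B 2/3 ok
(3,3)A 0/3 unhappy
(3,4)B 1/3 unhappy
(3,5)B 1/3 unhappy
(4,1)B 3/3 ok
(4,2)B 2/3 ok
(4,5)A 0/2 unhappy
(5,1)B 2/3 ok
(5,2)A 1/3 unhappy
(5,4)A 1/2 unhappy
(5,5)B 0/2 unhappy
(6,1)B 1/3 unhappy
(6,2)A 1/4 unhappy
(6,3)B 1/3 unhappy
(6,4)A 1/3 unhappy
(7,1)A 0/2 unhappy
(7,2)B 1/3 unhappy
(7,3)B 3/3 ok
(7,4)B 2/3 ok
(7,5)B 1/1 ok
For instance (1,3) has only 0/1 same-type neighbors, below 3/5.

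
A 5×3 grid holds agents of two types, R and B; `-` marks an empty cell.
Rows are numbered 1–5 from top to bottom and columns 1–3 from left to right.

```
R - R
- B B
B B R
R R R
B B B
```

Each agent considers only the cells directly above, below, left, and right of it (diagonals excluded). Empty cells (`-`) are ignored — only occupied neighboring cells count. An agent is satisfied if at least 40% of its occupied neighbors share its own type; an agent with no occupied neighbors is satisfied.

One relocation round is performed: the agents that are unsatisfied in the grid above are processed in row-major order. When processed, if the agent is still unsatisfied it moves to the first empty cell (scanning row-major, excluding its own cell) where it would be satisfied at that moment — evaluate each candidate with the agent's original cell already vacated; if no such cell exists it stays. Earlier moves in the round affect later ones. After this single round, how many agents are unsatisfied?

Initially unsatisfied (in order): (1,3), (2,3), (3,3), (4,1).
  (1,3) → (1,2).
  (2,3): now satisfied by earlier moves; stays.
  (3,3) → (1,3).
  (4,1): no empty cell satisfies it; stays.
Resulting grid:
R R R
- B B
B B -
R R R
B B B
Unsatisfied now: (4,1).

1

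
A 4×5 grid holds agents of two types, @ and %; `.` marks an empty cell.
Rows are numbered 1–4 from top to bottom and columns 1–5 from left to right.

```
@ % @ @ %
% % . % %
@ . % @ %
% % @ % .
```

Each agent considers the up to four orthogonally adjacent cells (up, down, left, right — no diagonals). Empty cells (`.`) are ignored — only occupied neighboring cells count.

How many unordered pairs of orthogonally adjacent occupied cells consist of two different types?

14

Scan each occupied cell's neighbors to the right and below so each pair is counted once.
Row 1: @(1,1)–%(1,2)≠ @(1,1)–%(2,1)≠ %(1,2)–@(1,3)≠ %(1,2)–%(2,2)= @(1,3)–@(1,4)= @(1,4)–%(1,5)≠ @(1,4)–%(2,4)≠ %(1,5)–%(2,5)=  → 5/8 unlike.
Row 2: %(2,1)–%(2,2)= %(2,1)–@(3,1)≠ %(2,4)–%(2,5)= %(2,4)–@(3,4)≠ %(2,5)–%(3,5)=  → 2/5 unlike.
Row 3: @(3,1)–%(4,1)≠ %(3,3)–@(3,4)≠ %(3,3)–@(4,3)≠ @(3,4)–%(3,5)≠ @(3,4)–%(4,4)≠  → 5/5 unlike.
Row 4: %(4,1)–%(4,2)= %(4,2)–@(4,3)≠ @(4,3)–%(4,4)≠  → 2/3 unlike.
Total adjacent occupied pairs: 21; unlike-type pairs: 14.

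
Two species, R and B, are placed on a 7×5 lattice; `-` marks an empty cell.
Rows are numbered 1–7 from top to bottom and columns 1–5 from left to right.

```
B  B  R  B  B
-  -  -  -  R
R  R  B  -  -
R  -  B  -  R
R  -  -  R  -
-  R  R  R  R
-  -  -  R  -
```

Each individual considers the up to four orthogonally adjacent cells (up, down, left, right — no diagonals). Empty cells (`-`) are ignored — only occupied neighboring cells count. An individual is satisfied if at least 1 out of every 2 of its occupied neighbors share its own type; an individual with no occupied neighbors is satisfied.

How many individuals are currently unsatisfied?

2

(1,1)B 1/1 satisfied
(1,2)B 1/2 satisfied
(1,3)R 0/2 not
(1,4)B 1/2 satisfied
(1,5)B 1/2 satisfied
(2,5)R 0/1 not
(3,1)R 2/2 satisfied
(3,2)R 1/2 satisfied
(3,3)B 1/2 satisfied
(4,1)R 2/2 satisfied
(4,3)B 1/1 satisfied
(4,5)R 0/0 satisfied
(5,1)R 1/1 satisfied
(5,4)R 1/1 satisfied
(6,2)R 1/1 satisfied
(6,3)R 2/2 satisfied
(6,4)R 4/4 satisfied
(6,5)R 1/1 satisfied
(7,4)R 1/1 satisfied
Unsatisfied: (1,3), (2,5) — 2 in total.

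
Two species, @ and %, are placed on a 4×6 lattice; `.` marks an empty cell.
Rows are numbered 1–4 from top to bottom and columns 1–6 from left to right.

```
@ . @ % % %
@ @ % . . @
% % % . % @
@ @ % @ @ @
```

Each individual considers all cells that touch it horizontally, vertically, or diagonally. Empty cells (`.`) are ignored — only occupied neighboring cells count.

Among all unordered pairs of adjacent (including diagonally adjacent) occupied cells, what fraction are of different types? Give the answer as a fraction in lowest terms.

23/42

Scan each occupied cell's neighbors to the right and below (and the two forward diagonals) so each pair is counted once.
From row 1: 4 unlike of 10 pairs (running 4/10).
From row 2: 7 unlike of 11 pairs (running 11/21).
From row 3: 10 unlike of 16 pairs (running 21/37).
From row 4: 2 unlike of 5 pairs (running 23/42).
Total adjacent occupied pairs: 42; unlike-type pairs: 23.
23/42 is already in lowest terms.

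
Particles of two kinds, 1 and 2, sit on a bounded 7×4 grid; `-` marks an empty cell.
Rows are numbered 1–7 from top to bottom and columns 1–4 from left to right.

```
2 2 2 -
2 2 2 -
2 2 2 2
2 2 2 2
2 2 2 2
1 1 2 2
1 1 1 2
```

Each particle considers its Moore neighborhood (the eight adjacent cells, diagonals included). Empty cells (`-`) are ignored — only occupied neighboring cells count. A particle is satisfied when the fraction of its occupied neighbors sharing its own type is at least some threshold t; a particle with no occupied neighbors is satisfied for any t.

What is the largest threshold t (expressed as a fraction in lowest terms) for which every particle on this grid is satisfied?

2/5

(1,1)2 3/3
(1,2)2 5/5
(1,3)2 3/3
(2,1)2 5/5
(2,2)2 8/8
(2,3)2 6/6
(3,1)2 5/5
(3,2)2 8/8
(3,3)2 7/7
(3,4)2 4/4
(4,1)2 5/5
(4,2)2 8/8
(4,3)2 8/8
(4,4)2 5/5
(5,1)2 3/5
(5,2)2 6/8
(5,3)2 7/8
(5,4)2 5/5
(6,1)1 3/5
(6,2)1 4/8
(6,3)2 5/8
(6,4)2 4/5
(7,1)1 3/3
(7,2)1 4/5
(7,3)1 2/5
(7,4)2 2/3
The smallest same-type fraction is 2/5 at (7,3), which reduces to 2/5. Any threshold above that leaves this particle unsatisfied.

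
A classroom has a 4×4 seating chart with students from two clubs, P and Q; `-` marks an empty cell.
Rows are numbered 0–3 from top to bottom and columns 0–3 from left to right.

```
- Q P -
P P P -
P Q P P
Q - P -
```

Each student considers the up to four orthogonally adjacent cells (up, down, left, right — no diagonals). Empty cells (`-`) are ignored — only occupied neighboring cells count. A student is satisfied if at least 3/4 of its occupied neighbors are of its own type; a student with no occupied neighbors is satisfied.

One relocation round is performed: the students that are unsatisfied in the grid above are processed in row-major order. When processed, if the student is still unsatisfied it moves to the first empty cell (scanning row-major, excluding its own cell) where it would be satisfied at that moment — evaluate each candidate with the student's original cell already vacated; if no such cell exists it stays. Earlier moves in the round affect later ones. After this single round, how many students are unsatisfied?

1

Initially unsatisfied (in order): (0,1), (0,2), (1,1), (2,0), (2,1), (3,0).
  (0,1): no empty cell satisfies it; stays.
  (0,2) → (0,3).
  (1,1) → (1,3).
  (2,0) → (3,3).
  (2,1): no empty cell satisfies it; stays.
  (3,0): now satisfied by earlier moves; stays.
Resulting grid:
- Q - P
P - P P
- Q P P
Q - P P
Unsatisfied now: (2,1).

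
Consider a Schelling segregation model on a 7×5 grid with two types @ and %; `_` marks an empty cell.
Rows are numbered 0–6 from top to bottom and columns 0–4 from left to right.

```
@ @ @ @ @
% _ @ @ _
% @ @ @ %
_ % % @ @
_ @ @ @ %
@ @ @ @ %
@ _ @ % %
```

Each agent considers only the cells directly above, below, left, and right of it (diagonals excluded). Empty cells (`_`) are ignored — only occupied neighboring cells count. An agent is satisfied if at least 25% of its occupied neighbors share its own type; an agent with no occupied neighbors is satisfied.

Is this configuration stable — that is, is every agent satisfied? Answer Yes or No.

No

Row 0: (0,0)@ 1/2 ✓ · (0,1)@ 2/2 ✓ · (0,2)@ 3/3 ✓ · (0,3)@ 3/3 ✓ · (0,4)@ 1/1 ✓
Row 1: (1,0)% 1/2 ✓ · (1,2)@ 3/3 ✓ · (1,3)@ 3/3 ✓
Row 2: (2,0)% 1/2 ✓ · (2,1)@ 1/3 ✓ · (2,2)@ 3/4 ✓ · (2,3)@ 3/4 ✓ · (2,4)% 0/2 ✗
Row 3: (3,1)% 1/3 ✓ · (3,2)% 1/4 ✓ · (3,3)@ 3/4 ✓ · (3,4)@ 1/3 ✓
Row 4: (4,1)@ 2/3 ✓ · (4,2)@ 3/4 ✓ · (4,3)@ 3/4 ✓ · (4,4)% 1/3 ✓
Row 5: (5,0)@ 2/2 ✓ · (5,1)@ 3/3 ✓ · (5,2)@ 4/4 ✓ · (5,3)@ 2/4 ✓ · (5,4)% 2/3 ✓
Row 6: (6,0)@ 1/1 ✓ · (6,2)@ 1/2 ✓ · (6,3)% 1/3 ✓ · (6,4)% 2/2 ✓
For instance (2,4) has only 0/2 same-type neighbors, below 1/4.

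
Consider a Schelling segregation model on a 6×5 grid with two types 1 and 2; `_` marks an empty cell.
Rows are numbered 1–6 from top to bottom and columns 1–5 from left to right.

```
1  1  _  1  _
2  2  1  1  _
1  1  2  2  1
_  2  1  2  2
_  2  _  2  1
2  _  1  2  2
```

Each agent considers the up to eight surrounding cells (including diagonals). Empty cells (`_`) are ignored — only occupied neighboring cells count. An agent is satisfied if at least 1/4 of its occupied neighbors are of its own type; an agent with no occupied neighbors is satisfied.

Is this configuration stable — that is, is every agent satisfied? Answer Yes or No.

No

Row 1: (1,1)1 1/3 satisfied · (1,2)1 2/4 satisfied · (1,4)1 2/2 satisfied
Row 2: (2,1)2 1/5 not · (2,2)2 2/7 satisfied · (2,3)1 4/7 satisfied · (2,4)1 3/5 satisfied
Row 3: (3,1)1 1/4 satisfied · (3,2)1 3/7 satisfied · (3,3)2 4/8 satisfied · (3,4)2 3/7 satisfied · (3,5)1 1/4 satisfied
Row 4: (4,2)2 2/5 satisfied · (4,3)1 1/7 not · (4,4)2 4/7 satisfied · (4,5)2 3/5 satisfied
Row 5: (5,2)2 2/4 satisfied · (5,4)2 4/7 satisfied · (5,5)1 0/5 not
Row 6: (6,1)2 1/1 satisfied · (6,3)1 0/3 not · (6,4)2 2/4 satisfied · (6,5)2 2/3 satisfied
For instance (2,1) has only 1/5 same-type neighbors, below 1/4.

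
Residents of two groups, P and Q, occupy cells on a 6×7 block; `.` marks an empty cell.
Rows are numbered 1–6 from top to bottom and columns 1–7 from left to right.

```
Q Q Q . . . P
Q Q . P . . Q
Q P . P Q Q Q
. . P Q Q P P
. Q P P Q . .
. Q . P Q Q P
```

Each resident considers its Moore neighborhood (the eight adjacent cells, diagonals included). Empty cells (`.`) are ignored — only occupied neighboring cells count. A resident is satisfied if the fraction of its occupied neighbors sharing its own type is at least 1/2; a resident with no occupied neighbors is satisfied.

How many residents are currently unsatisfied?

(1,1)Q 3/3 satisfied
(1,2)Q 4/4 satisfied
(1,3)Q 2/3 satisfied
(1,7)P 0/1 not
(2,1)Q 4/5 satisfied
(2,2)Q 5/6 satisfied
(2,4)P 1/3 not
(2,7)Q 2/3 satisfied
(3,1)Q 2/3 satisfied
(3,2)P 1/4 not
(3,4)P 2/5 not
(3,5)Q 3/6 satisfied
(3,6)Q 4/6 satisfied
(3,7)Q 2/4 satisfied
(4,3)P 4/6 satisfied
(4,4)Q 3/7 not
(4,5)Q 4/7 satisfied
(4,6)P 1/6 not
(4,7)P 1/3 not
(5,2)Q 1/3 not
(5,3)P 3/6 satisfied
(5,4)P 3/7 not
(5,5)Q 4/7 satisfied
(6,2)Q 1/2 satisfied
(6,4)P 2/4 satisfied
(6,5)Q 2/4 satisfied
(6,6)Q 2/3 satisfied
(6,7)P 0/1 not
Unsatisfied: (1,7), (2,4), (3,2), (3,4), (4,4), (4,6), (4,7), (5,2), (5,4), (6,7) — 10 in total.

10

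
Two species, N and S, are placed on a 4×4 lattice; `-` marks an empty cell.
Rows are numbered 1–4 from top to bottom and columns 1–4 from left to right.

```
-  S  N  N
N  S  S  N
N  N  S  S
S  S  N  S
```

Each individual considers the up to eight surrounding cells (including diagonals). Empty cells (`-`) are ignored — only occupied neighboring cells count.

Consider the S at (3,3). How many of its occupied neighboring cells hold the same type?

5

Occupied neighbors of (3,3): (2,2)=S, (2,3)=S, (2,4)=N, (3,2)=N, (3,4)=S, (4,2)=S, (4,3)=N, (4,4)=S.
Same type (S): 5 of 8.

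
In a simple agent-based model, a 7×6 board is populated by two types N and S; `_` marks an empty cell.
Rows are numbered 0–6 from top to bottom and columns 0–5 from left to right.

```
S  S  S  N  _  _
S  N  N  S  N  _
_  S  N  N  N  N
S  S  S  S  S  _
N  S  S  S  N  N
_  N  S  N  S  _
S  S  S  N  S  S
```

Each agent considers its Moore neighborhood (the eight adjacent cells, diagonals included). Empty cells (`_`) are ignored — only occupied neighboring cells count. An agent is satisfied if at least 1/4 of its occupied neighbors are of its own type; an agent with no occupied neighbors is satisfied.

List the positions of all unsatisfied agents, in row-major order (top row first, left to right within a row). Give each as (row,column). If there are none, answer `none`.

(0,0)S 2/3 satisfied
(0,1)S 3/5 satisfied
(0,2)S 2/5 satisfied
(0,3)N 2/4 satisfied
(1,0)S 3/4 satisfied
(1,1)N 2/7 satisfied
(1,2)N 4/8 satisfied
(1,3)S 1/7 not
(1,4)N 4/5 satisfied
(2,1)S 4/7 satisfied
(2,2)N 3/8 satisfied
(2,3)N 4/8 satisfied
(2,4)N 3/6 satisfied
(2,5)N 2/3 satisfied
(3,0)S 3/4 satisfied
(3,1)S 5/7 satisfied
(3,2)S 6/8 satisfied
(3,3)S 4/8 satisfied
(3,4)S 2/7 satisfied
(4,0)N 1/4 satisfied
(4,1)S 5/7 satisfied
(4,2)S 6/8 satisfied
(4,3)S 6/8 satisfied
(4,4)N 2/6 satisfied
(4,5)N 1/3 satisfied
(5,1)N 1/7 not
(5,2)S 5/8 satisfied
(5,3)N 2/8 satisfied
(5,4)S 3/7 satisfied
(6,0)S 1/2 satisfied
(6,1)S 3/4 satisfied
(6,2)S 2/5 satisfied
(6,3)N 1/5 not
(6,4)S 2/4 satisfied
(6,5)S 2/2 satisfied

(1,3), (5,1), (6,3)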